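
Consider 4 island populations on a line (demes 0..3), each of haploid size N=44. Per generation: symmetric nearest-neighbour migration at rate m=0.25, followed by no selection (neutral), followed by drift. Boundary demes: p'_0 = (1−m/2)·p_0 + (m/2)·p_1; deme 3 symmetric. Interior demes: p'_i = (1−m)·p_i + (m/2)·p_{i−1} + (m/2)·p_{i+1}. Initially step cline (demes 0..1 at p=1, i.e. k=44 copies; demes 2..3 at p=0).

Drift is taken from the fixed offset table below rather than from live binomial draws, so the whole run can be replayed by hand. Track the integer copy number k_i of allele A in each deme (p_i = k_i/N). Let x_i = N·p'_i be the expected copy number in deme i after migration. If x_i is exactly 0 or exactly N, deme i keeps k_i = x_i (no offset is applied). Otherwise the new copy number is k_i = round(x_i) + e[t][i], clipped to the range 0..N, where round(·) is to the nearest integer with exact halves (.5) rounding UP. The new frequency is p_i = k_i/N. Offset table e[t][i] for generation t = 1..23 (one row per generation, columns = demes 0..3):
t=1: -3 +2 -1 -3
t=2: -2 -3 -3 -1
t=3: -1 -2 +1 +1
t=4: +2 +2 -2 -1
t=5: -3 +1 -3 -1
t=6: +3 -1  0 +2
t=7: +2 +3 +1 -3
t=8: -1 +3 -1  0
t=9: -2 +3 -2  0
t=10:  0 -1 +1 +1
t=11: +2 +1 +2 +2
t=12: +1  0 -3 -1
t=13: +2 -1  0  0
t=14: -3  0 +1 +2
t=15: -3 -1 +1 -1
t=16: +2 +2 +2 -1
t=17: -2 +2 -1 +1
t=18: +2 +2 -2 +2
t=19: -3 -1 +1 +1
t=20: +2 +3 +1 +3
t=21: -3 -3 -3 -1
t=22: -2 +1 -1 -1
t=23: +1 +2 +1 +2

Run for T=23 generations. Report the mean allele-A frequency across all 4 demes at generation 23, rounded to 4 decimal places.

0.5739

t=0: k=[44 44 0 0]
t=1: x=[44.0000 38.5000 5.5000 0.0000] k=[44 41 5 0]
t=2: x=[43.6250 36.8750 8.8750 0.6250] k=[42 34 6 0]
t=3: x=[41.0000 31.5000 8.7500 0.7500] k=[40 30 10 2]
t=4: x=[38.7500 28.7500 11.5000 3.0000] k=[41 31 10 2]
t=5: x=[39.7500 29.6250 11.6250 3.0000] k=[37 31 9 2]
t=6: x=[36.2500 29.0000 10.8750 2.8750] k=[39 28 11 5]
t=7: x=[37.6250 27.2500 12.3750 5.7500] k=[40 30 13 3]
t=8: x=[38.7500 29.1250 13.8750 4.2500] k=[38 32 13 4]
t=9: x=[37.2500 30.3750 14.2500 5.1250] k=[35 33 12 5]
t=10: x=[34.7500 30.6250 13.7500 5.8750] k=[35 30 15 7]
t=11: x=[34.3750 28.7500 15.8750 8.0000] k=[36 30 18 10]
t=12: x=[35.2500 29.2500 18.5000 11.0000] k=[36 29 16 10]
t=13: x=[35.1250 28.2500 16.8750 10.7500] k=[37 27 17 11]
t=14: x=[35.7500 27.0000 17.5000 11.7500] k=[33 27 19 14]
t=15: x=[32.2500 26.7500 19.3750 14.6250] k=[29 26 20 14]
t=16: x=[28.6250 25.6250 20.0000 14.7500] k=[31 28 22 14]
t=17: x=[30.6250 27.6250 21.7500 15.0000] k=[29 30 21 16]
t=18: x=[29.1250 28.7500 21.5000 16.6250] k=[31 31 20 19]
t=19: x=[31.0000 29.6250 21.2500 19.1250] k=[28 29 22 20]
t=20: x=[28.1250 28.0000 22.6250 20.2500] k=[30 31 24 23]
t=21: x=[30.1250 30.0000 24.7500 23.1250] k=[27 27 22 22]
t=22: x=[27.0000 26.3750 22.6250 22.0000] k=[25 27 22 21]
t=23: x=[25.2500 26.1250 22.5000 21.1250] k=[26 28 24 23]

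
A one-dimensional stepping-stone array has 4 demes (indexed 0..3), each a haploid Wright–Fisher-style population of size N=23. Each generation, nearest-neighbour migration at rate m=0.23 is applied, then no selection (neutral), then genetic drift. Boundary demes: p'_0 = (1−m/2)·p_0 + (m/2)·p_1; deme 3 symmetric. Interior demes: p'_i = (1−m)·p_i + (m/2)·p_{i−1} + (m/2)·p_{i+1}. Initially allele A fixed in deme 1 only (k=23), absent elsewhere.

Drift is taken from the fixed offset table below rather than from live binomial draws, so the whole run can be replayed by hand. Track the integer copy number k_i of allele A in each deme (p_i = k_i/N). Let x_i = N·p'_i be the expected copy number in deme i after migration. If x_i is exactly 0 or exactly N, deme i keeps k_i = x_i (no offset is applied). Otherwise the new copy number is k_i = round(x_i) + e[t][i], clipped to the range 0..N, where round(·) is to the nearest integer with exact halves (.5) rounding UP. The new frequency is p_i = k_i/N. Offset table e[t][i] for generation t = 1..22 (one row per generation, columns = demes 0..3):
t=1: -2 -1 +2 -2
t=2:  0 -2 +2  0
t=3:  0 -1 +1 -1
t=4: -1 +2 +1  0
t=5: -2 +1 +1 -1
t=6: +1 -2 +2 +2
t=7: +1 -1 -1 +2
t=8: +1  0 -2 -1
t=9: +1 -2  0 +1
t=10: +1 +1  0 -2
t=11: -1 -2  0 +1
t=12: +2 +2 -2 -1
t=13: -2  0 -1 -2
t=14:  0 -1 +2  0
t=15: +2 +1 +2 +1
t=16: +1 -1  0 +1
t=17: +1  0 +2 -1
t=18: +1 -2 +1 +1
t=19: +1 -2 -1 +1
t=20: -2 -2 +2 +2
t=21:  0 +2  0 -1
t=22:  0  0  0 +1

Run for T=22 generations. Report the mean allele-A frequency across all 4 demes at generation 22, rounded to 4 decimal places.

t=0: k=[0 23 0 0]
t=1: x=[2.6450 17.7100 2.6450 0.0000] k=[1 17 5 0]
t=2: x=[2.8400 13.7800 5.8050 0.5750] k=[3 12 8 1]
t=3: x=[4.0350 10.5050 7.6550 1.8050] k=[4 10 9 1]
t=4: x=[4.6900 9.1950 8.1950 1.9200] k=[4 11 9 2]
t=5: x=[4.8050 9.9650 8.4250 2.8050] k=[3 11 9 2]
t=6: x=[3.9200 9.8500 8.4250 2.8050] k=[5 8 10 5]
t=7: x=[5.3450 7.8850 9.1950 5.5750] k=[6 7 8 8]
t=8: x=[6.1150 7.0000 7.8850 8.0000] k=[7 7 6 7]
t=9: x=[7.0000 6.8850 6.2300 6.8850] k=[8 5 6 8]
t=10: x=[7.6550 5.4600 6.1150 7.7700] k=[9 6 6 6]
t=11: x=[8.6550 6.3450 6.0000 6.0000] k=[8 4 6 7]
t=12: x=[7.5400 4.6900 5.8850 6.8850] k=[10 7 4 6]
t=13: x=[9.6550 7.0000 4.5750 5.7700] k=[8 7 4 4]
t=14: x=[7.8850 6.7700 4.3450 4.0000] k=[8 6 6 4]
t=15: x=[7.7700 6.2300 5.7700 4.2300] k=[10 7 8 5]
t=16: x=[9.6550 7.4600 7.5400 5.3450] k=[11 6 8 6]
t=17: x=[10.4250 6.8050 7.5400 6.2300] k=[11 7 10 5]
t=18: x=[10.5400 7.8050 9.0800 5.5750] k=[12 6 10 7]
t=19: x=[11.3100 7.1500 9.1950 7.3450] k=[12 5 8 8]
t=20: x=[11.1950 6.1500 7.6550 8.0000] k=[9 4 10 10]
t=21: x=[8.4250 5.2650 9.3100 10.0000] k=[8 7 9 9]
t=22: x=[7.8850 7.3450 8.7700 9.0000] k=[8 7 9 10]

0.3696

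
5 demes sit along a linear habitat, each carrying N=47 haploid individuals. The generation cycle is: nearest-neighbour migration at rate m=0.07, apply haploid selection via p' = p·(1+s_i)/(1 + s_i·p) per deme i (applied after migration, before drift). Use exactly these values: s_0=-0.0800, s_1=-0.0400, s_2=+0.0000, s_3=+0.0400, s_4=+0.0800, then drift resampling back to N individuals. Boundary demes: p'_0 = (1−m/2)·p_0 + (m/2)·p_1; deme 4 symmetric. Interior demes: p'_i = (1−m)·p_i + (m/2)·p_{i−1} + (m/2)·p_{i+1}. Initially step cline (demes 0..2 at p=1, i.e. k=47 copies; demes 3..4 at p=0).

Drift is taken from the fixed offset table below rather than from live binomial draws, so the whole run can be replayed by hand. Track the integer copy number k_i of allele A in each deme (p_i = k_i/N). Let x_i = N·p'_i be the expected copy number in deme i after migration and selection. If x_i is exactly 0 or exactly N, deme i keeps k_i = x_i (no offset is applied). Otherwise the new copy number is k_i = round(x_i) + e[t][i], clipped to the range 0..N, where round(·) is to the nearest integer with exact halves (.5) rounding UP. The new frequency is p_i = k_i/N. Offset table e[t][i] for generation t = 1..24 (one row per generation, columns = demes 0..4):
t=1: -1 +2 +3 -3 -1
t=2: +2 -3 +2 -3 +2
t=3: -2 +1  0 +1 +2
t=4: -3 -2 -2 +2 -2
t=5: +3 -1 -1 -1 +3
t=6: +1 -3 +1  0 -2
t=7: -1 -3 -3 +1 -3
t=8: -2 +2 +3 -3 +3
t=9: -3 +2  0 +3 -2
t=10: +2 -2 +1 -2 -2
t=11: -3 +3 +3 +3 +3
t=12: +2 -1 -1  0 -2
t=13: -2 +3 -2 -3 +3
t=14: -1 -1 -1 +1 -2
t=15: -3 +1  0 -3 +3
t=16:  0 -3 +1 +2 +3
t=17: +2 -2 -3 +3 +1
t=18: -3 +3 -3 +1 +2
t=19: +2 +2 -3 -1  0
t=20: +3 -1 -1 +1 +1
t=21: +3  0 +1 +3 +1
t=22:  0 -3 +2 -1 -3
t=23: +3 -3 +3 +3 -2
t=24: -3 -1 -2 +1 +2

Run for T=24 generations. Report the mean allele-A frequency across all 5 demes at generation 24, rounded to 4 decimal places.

t=0: k=[47 47 47 0 0]
t=1: x=[47.0000 47.0000 45.3550 1.7084 0.0000] k=[47 47 47 0 0]
t=2: x=[47.0000 47.0000 45.3550 1.7084 0.0000] k=[47 47 47 0 0]
t=3: x=[47.0000 47.0000 45.3550 1.7084 0.0000] k=[47 47 45 3 0]
t=4: x=[47.0000 46.9271 43.6000 4.5228 0.1134] k=[47 45 42 7 0]
t=5: x=[46.9239 44.8840 40.8800 8.2432 0.2645] k=[47 44 40 7 3]
t=6: x=[46.8859 43.8470 38.9850 8.2791 3.3732] k=[47 41 40 8 1]
t=7: x=[46.7718 40.9635 38.9150 9.1608 1.3418] k=[46 38 36 10 0]
t=8: x=[45.6120 37.9145 35.1600 10.8846 0.3778] k=[44 40 38 8 3]
t=9: x=[43.6067 39.8253 37.0200 9.1608 3.4106] k=[41 42 37 12 1]
t=10: x=[40.5871 41.5979 36.3000 12.8530 1.4923] k=[43 40 37 11 0]
t=11: x=[42.5717 39.7533 36.1950 11.8696 0.4155] k=[40 43 39 15 3]
t=12: x=[39.5998 42.5947 38.3000 15.8291 3.6722] k=[42 42 37 16 2]
t=13: x=[41.6150 41.6340 36.4400 16.6644 2.6779] k=[40 45 34 14 6]
t=14: x=[39.6740 44.3394 33.6850 14.8150 6.7107] k=[39 43 33 16 5]
t=15: x=[38.5790 42.3415 32.7550 16.6290 5.7630] k=[36 43 33 14 9]
t=16: x=[35.5379 42.2330 32.6850 14.8860 9.7566] k=[36 39 34 17 13]
t=17: x=[35.3916 38.4378 33.5800 17.8875 13.8807] k=[37 36 31 21 15]
t=18: x=[36.2912 35.5093 30.8250 21.5970 16.0123] k=[33 39 28 23 18]
t=19: x=[32.3838 38.1146 28.2100 23.4608 19.0400] k=[34 40 25 22 19]
t=20: x=[33.4192 38.9976 25.4200 22.4595 19.9836] k=[36 38 24 23 21]
t=21: x=[35.3550 37.1254 24.4550 23.4258 21.9678] k=[38 37 25 26 23]
t=22: x=[37.3408 36.2810 25.4550 26.3152 24.0092] k=[37 33 27 25 21]
t=23: x=[36.1812 32.5243 27.1400 25.3885 22.0382] k=[39 30 30 28 20]
t=24: x=[38.0989 29.8731 29.9300 28.2338 21.1716] k=[35 29 28 29 23]

0.6128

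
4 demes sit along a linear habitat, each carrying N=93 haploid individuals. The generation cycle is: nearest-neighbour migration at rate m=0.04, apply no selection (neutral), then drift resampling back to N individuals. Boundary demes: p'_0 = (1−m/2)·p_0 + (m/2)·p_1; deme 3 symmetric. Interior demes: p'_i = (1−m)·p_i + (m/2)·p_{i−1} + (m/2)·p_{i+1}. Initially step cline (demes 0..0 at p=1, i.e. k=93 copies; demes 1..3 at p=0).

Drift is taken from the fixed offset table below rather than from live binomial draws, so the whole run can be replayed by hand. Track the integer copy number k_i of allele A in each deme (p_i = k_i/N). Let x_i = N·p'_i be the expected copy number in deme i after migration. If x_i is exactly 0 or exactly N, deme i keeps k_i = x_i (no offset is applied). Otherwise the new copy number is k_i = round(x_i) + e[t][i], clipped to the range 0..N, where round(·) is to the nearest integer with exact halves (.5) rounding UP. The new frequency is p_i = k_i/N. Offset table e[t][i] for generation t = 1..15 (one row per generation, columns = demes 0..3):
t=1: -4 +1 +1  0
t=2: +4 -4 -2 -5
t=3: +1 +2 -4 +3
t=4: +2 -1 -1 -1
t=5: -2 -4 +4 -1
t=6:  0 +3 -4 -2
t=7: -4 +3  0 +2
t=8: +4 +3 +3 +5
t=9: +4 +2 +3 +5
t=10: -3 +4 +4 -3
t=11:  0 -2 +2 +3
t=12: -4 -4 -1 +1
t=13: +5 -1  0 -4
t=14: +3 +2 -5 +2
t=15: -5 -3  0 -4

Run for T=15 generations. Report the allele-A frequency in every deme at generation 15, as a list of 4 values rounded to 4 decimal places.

t=0: k=[93 0 0 0]
t=1: x=[91.1400 1.8600 0.0000 0.0000] k=[87 3 0 0]
t=2: x=[85.3200 4.6200 0.0600 0.0000] k=[89 1 0 0]
t=3: x=[87.2400 2.7400 0.0200 0.0000] k=[88 5 0 0]
t=4: x=[86.3400 6.5600 0.1000 0.0000] k=[88 6 0 0]
t=5: x=[86.3600 7.5200 0.1200 0.0000] k=[84 4 4 0]
t=6: x=[82.4000 5.6000 3.9200 0.0800] k=[82 9 0 0]
t=7: x=[80.5400 10.2800 0.1800 0.0000] k=[77 13 0 0]
t=8: x=[75.7200 14.0200 0.2600 0.0000] k=[80 17 3 0]
t=9: x=[78.7400 17.9800 3.2200 0.0600] k=[83 20 6 5]
t=10: x=[81.7400 20.9800 6.2600 5.0200] k=[79 25 10 2]
t=11: x=[77.9200 25.7800 10.1400 2.1600] k=[78 24 12 5]
t=12: x=[76.9200 24.8400 12.1000 5.1400] k=[73 21 11 6]
t=13: x=[71.9600 21.8400 11.1000 6.1000] k=[77 21 11 2]
t=14: x=[75.8800 21.9200 11.0200 2.1800] k=[79 24 6 4]
t=15: x=[77.9000 24.7400 6.3200 4.0400] k=[73 22 6 0]

[0.7849, 0.2366, 0.0645, 0.0000]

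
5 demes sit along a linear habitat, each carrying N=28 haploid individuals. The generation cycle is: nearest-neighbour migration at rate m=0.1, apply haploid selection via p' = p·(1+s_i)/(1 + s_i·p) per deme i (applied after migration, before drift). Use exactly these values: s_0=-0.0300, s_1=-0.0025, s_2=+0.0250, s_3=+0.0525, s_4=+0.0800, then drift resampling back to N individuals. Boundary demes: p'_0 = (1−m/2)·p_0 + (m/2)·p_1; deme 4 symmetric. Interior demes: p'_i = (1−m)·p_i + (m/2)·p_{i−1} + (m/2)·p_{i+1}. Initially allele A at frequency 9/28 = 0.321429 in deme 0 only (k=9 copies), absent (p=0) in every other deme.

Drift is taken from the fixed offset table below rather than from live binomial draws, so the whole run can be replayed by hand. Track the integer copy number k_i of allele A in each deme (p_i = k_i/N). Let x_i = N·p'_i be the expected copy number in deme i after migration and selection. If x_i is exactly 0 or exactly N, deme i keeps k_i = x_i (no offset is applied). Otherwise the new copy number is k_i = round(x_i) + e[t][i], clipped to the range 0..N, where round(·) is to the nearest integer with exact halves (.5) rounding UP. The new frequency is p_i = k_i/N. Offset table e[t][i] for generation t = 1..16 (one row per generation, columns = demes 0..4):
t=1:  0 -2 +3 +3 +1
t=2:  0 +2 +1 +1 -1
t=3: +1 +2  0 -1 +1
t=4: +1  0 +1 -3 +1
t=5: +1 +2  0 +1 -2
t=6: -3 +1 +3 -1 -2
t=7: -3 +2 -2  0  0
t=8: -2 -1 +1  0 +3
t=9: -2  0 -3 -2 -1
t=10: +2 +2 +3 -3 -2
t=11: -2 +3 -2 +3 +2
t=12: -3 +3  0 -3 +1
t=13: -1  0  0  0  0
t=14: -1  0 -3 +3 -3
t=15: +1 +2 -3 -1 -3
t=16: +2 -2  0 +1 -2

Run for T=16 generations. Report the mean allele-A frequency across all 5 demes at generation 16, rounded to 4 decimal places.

0.1071

t=0: k=[9 0 0 0 0]
t=1: x=[8.3702 0.4489 0.0000 0.0000 0.0000] k=[8 0 0 0 0]
t=2: x=[7.4325 0.3990 0.0000 0.0000 0.0000] k=[7 2 0 0 0]
t=3: x=[6.5952 2.1450 0.1025 0.0000 0.0000] k=[8 4 0 0 0]
t=4: x=[7.6298 3.9914 0.2050 0.0000 0.0000] k=[9 4 1 0 0]
t=5: x=[8.5678 4.0912 1.1264 0.0526 0.0000] k=[10 6 1 1 0]
t=6: x=[9.6069 5.9383 1.2798 0.9981 0.0540] k=[7 7 4 0 0]
t=7: x=[6.8413 6.8371 4.0345 0.2104 0.0000] k=[4 9 2 0 0]
t=8: x=[4.1414 8.3853 2.3016 0.1052 0.0000] k=[2 7 3 0 0]
t=9: x=[2.1878 6.5374 3.1178 0.1578 0.0000] k=[0 7 0 0 0]
t=10: x=[0.3396 6.2878 0.3586 0.0000 0.0000] k=[2 8 3 0 0]
t=11: x=[2.2365 7.4363 3.1687 0.1578 0.0000] k=[0 10 1 3 0]
t=12: x=[0.4853 9.0347 1.5866 2.8795 0.1619] k=[0 12 2 0 1]
t=13: x=[0.5824 10.8833 2.4547 0.1578 1.0232] k=[0 11 2 0 1]
t=14: x=[0.5338 9.9839 2.4037 0.1578 1.0232] k=[0 10 0 3 0]
t=15: x=[0.4853 8.9847 0.6659 2.8274 0.1619] k=[1 11 0 2 0]
t=16: x=[1.4573 9.9340 0.6659 1.8881 0.1080] k=[3 8 1 3 0]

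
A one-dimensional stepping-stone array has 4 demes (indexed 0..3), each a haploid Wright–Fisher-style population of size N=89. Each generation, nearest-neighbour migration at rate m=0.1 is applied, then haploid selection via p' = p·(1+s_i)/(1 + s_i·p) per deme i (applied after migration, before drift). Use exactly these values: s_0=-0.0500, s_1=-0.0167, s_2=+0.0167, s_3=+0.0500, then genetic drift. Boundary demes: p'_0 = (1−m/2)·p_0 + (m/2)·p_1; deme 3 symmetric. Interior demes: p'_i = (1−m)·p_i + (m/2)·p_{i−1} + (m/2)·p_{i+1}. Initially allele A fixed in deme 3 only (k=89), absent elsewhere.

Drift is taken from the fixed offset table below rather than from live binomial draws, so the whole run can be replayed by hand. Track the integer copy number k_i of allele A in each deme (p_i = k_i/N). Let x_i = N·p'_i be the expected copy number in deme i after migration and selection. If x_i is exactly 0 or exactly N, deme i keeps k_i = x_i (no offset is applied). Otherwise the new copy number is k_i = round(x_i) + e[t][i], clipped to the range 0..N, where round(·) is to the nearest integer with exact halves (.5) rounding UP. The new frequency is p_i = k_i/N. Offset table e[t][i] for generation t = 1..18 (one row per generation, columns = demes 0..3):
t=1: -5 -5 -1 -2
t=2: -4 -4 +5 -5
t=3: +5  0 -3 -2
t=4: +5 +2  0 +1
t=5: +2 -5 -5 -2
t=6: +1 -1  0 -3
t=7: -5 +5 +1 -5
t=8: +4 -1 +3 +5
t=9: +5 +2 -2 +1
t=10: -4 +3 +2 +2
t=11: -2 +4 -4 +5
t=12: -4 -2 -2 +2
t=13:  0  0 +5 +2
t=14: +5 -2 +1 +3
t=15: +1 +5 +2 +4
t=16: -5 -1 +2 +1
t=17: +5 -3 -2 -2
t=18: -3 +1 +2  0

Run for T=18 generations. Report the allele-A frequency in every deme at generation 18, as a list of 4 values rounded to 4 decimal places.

[0.0562, 0.1685, 0.4270, 0.7416]

t=0: k=[0 0 0 89]
t=1: x=[0.0000 0.0000 4.5205 84.7518] k=[0 0 4 83]
t=2: x=[0.0000 0.1967 7.8680 79.4731] k=[0 0 13 74]
t=3: x=[0.0000 0.6392 15.6121 71.6419] k=[0 1 13 70]
t=4: x=[0.0475 1.5246 15.4604 67.9443] k=[5 4 15 69]
t=5: x=[4.7156 4.5271 17.3805 67.1151] k=[7 0 12 65]
t=6: x=[6.3412 0.9343 14.2471 63.2519] k=[7 0 14 60]
t=7: x=[6.3412 1.0327 15.8142 58.6828] k=[1 6 17 54]
t=8: x=[1.1883 6.2021 18.5419 53.1989] k=[5 5 22 58]
t=9: x=[4.7634 5.7586 23.2332 57.2039] k=[10 8 21 58]
t=10: x=[9.4576 8.6180 22.4771 57.1546] k=[5 12 24 59]
t=11: x=[5.0978 12.0732 25.4499 58.2394] k=[3 16 21 63]
t=12: x=[3.4746 15.3845 23.1324 61.8296] k=[0 13 21 64]
t=13: x=[0.6177 12.5671 23.0316 62.7617] k=[1 13 28 65]
t=14: x=[1.5214 12.9624 29.4253 64.0357] k=[7 11 30 67]
t=15: x=[6.8678 11.5793 31.2349 65.9921] k=[8 17 33 70]
t=16: x=[8.0658 17.1160 34.3989 68.9188] k=[3 16 36 70]
t=17: x=[3.4746 16.1264 37.0577 69.0649] k=[8 13 35 67]
t=18: x=[7.8740 13.6542 35.8540 66.2364] k=[5 15 38 66]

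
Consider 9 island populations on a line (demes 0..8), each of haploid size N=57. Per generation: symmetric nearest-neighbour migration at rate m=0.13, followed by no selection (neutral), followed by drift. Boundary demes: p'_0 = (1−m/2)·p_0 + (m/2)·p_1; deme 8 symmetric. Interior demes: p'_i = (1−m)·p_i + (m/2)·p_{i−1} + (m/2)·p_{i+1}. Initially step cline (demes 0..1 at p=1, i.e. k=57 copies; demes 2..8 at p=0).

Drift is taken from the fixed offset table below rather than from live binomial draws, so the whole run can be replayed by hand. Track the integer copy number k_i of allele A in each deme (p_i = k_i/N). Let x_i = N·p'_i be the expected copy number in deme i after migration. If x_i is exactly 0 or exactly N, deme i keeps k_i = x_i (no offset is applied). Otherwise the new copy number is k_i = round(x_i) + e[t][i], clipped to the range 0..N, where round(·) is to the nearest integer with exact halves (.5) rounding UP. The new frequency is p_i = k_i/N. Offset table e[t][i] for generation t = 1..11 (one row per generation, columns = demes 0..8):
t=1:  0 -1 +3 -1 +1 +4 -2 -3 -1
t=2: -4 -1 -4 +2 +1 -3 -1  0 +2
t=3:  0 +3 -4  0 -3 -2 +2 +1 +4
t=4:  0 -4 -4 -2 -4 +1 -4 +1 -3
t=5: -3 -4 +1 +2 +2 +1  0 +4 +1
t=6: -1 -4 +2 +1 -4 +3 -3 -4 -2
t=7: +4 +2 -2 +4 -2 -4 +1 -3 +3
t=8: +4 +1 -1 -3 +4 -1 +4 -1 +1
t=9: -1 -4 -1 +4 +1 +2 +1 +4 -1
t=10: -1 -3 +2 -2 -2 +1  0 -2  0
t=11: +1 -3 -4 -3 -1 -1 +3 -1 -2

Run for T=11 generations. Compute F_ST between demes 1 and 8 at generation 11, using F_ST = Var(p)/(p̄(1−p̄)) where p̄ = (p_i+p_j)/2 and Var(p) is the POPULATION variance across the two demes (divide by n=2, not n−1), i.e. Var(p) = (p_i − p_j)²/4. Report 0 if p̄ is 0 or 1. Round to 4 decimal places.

t=0: k=[57 57 0 0 0 0 0 0 0]
t=1: x=[57.0000 53.2950 3.7050 0.0000 0.0000 0.0000 0.0000 0.0000 0.0000] k=[57 52 7 0 0 0 0 0 0]
t=2: x=[56.6750 49.4000 9.4700 0.4550 0.0000 0.0000 0.0000 0.0000 0.0000] k=[53 48 5 2 0 0 0 0 0]
t=3: x=[52.6750 45.5300 7.6000 2.0650 0.1300 0.0000 0.0000 0.0000 0.0000] k=[53 49 4 2 0 0 0 0 0]
t=4: x=[52.7400 46.3350 6.7950 2.0000 0.1300 0.0000 0.0000 0.0000 0.0000] k=[53 42 3 0 0 0 0 0 0]
t=5: x=[52.2850 40.1800 5.3400 0.1950 0.0000 0.0000 0.0000 0.0000 0.0000] k=[49 36 6 2 0 0 0 0 0]
t=6: x=[48.1550 34.8950 7.6900 2.1300 0.1300 0.0000 0.0000 0.0000 0.0000] k=[47 31 10 3 0 0 0 0 0]
t=7: x=[45.9600 30.6750 10.9100 3.2600 0.1950 0.0000 0.0000 0.0000 0.0000] k=[50 33 9 7 0 0 0 0 0]
t=8: x=[48.8950 32.5450 10.4300 6.6750 0.4550 0.0000 0.0000 0.0000 0.0000] k=[53 34 9 4 4 0 0 0 0]
t=9: x=[51.7650 33.6100 10.3000 4.3250 3.7400 0.2600 0.0000 0.0000 0.0000] k=[51 30 9 8 5 2 0 0 0]
t=10: x=[49.6350 30.0000 10.3000 7.8700 5.0000 2.0650 0.1300 0.0000 0.0000] k=[49 27 12 6 3 3 0 0 0]
t=11: x=[47.5700 27.4550 12.5850 6.1950 3.1950 2.8050 0.1950 0.0000 0.0000] k=[49 24 9 3 2 2 3 0 0]

0.2667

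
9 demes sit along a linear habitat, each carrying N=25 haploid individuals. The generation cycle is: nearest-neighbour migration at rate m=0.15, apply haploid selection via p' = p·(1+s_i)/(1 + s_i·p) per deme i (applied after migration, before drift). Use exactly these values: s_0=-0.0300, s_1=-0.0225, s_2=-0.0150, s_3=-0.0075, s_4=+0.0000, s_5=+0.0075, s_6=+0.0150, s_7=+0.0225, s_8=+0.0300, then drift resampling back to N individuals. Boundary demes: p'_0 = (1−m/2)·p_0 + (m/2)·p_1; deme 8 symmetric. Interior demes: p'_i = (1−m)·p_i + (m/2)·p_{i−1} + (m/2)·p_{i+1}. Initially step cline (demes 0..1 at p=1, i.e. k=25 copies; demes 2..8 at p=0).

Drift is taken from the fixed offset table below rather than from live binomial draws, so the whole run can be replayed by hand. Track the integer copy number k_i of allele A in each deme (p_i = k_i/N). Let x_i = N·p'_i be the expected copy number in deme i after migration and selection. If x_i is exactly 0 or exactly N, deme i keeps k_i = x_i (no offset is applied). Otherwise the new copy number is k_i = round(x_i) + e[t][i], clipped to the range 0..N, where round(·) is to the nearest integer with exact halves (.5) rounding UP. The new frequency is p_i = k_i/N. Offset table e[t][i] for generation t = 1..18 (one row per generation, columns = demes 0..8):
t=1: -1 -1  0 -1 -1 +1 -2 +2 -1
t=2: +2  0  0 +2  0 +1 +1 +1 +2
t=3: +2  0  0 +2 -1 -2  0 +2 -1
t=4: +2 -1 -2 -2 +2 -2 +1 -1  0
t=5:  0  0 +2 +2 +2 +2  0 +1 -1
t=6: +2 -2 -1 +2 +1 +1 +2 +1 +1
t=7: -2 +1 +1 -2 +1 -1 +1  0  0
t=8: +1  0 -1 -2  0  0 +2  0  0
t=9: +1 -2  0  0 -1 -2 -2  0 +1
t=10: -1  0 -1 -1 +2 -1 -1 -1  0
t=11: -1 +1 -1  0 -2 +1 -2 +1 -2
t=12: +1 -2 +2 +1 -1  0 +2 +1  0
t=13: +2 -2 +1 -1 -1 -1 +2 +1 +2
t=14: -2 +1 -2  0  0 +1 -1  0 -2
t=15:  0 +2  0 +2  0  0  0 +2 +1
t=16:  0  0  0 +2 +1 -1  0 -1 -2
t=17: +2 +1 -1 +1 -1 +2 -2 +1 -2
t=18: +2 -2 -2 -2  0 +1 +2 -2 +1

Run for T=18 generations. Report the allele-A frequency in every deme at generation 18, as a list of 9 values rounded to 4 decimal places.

[0.8000, 0.4800, 0.2000, 0.2000, 0.0800, 0.1600, 0.1200, 0.0800, 0.0400]

t=0: k=[25 25 0 0 0 0 0 0 0]
t=1: x=[25.0000 23.0851 1.8490 0.0000 0.0000 0.0000 0.0000 0.0000 0.0000] k=[25 22 2 0 0 0 0 0 0]
t=2: x=[24.7681 20.6437 3.3064 0.1489 0.0000 0.0000 0.0000 0.0000 0.0000] k=[25 21 3 2 0 0 0 0 0]
t=3: x=[24.6908 19.8577 4.2217 1.9117 0.1500 0.0000 0.0000 0.0000 0.0000] k=[25 20 4 4 0 0 0 0 0]
t=4: x=[24.6136 19.0727 5.1380 3.6763 0.3000 0.0000 0.0000 0.0000 0.0000] k=[25 18 3 2 2 0 0 0 0]
t=5: x=[24.4591 17.2791 3.9990 2.0607 1.8500 0.1511 0.0000 0.0000 0.0000] k=[24 17 6 4 4 2 0 0 0]
t=6: x=[23.4308 16.5733 6.6013 4.1240 3.8500 2.0138 0.1522 0.0000 0.0000] k=[25 15 6 6 5 3 2 0 0]
t=7: x=[24.2275 14.9385 6.6013 5.8910 4.9250 3.0952 1.9516 0.1534 0.0000] k=[22 16 8 4 6 2 3 0 0]
t=8: x=[21.4584 15.7176 8.2164 4.4225 5.5500 2.3911 2.7361 0.2300 0.0000] k=[22 16 7 2 6 2 5 0 0]
t=9: x=[21.4584 15.6421 7.2221 2.6571 5.4000 2.5420 4.4542 0.3833 0.0000] k=[22 14 7 3 4 1 2 0 0]
t=10: x=[21.3051 13.9348 7.1476 3.3531 3.7000 1.3092 1.7997 0.1534 0.0000] k=[20 14 6 2 6 0 1 0 0]
t=11: x=[19.4191 13.7093 6.2290 2.5825 5.2500 0.5289 0.8623 0.0767 0.0000] k=[18 15 5 3 3 2 0 1 0]
t=12: x=[17.6175 14.3361 5.5346 3.1293 2.9250 1.9383 0.2283 0.8685 0.0772] k=[19 12 8 4 2 2 2 2 0]
t=13: x=[18.3271 12.0829 7.9180 4.1240 2.1500 2.0138 2.0276 1.8885 0.1545] k=[20 10 9 3 1 1 4 3 2]
t=14: x=[19.1140 10.5360 8.5398 3.2785 1.1500 1.2337 3.7472 3.0592 2.1319] k=[17 12 7 3 1 2 3 3 0]
t=15: x=[16.4545 11.8581 6.9986 3.1293 1.2250 2.0138 2.9637 2.8304 0.2317] k=[16 14 7 5 1 2 3 5 1]
t=16: x=[15.6726 13.4838 7.2967 4.8206 1.3750 2.0138 3.1154 4.6334 1.3369] k=[16 13 7 7 2 1 3 4 0]
t=17: x=[15.5970 12.6328 7.3712 6.5884 2.3000 1.2337 2.9637 3.6945 0.3089] k=[18 14 6 8 1 3 1 5 0]
t=18: x=[17.5416 13.5589 6.6758 7.2861 1.6750 2.7180 1.4705 4.4052 0.3861] k=[20 12 5 5 2 4 3 2 1]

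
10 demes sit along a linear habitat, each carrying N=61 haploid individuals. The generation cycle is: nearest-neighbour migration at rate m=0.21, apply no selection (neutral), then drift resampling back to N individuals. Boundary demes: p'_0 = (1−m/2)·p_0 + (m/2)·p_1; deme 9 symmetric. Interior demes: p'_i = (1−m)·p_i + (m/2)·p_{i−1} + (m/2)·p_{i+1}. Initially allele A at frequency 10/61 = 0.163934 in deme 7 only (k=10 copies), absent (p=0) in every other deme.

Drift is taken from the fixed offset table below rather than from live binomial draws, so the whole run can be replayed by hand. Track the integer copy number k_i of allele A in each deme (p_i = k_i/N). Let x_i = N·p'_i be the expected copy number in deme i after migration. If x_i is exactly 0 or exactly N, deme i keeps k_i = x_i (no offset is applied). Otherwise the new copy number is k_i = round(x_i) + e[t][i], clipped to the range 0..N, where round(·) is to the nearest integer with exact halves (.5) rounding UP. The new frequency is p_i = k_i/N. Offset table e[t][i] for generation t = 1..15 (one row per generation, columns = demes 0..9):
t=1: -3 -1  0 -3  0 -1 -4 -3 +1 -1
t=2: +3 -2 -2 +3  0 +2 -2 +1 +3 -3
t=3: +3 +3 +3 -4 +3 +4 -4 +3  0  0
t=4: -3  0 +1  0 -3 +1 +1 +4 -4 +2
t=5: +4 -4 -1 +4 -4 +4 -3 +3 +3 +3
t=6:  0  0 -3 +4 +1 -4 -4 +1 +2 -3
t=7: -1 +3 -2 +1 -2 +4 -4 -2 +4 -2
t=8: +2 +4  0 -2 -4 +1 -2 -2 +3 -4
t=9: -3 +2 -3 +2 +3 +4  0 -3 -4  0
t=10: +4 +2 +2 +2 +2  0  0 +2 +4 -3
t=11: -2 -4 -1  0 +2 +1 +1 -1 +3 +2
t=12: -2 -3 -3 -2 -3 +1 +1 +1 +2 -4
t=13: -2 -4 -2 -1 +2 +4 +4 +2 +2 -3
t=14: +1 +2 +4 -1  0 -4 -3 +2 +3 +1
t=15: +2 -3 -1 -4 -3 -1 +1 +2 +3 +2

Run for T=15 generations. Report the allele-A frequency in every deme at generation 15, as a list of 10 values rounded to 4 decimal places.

t=0: k=[0 0 0 0 0 0 0 10 0 0]
t=1: x=[0.0000 0.0000 0.0000 0.0000 0.0000 0.0000 1.0500 7.9000 1.0500 0.0000] k=[0 0 0 0 0 0 0 5 2 0]
t=2: x=[0.0000 0.0000 0.0000 0.0000 0.0000 0.0000 0.5250 4.1600 2.1050 0.2100] k=[0 0 0 0 0 0 0 5 5 0]
t=3: x=[0.0000 0.0000 0.0000 0.0000 0.0000 0.0000 0.5250 4.4750 4.4750 0.5250] k=[0 0 0 0 0 0 0 7 4 1]
t=4: x=[0.0000 0.0000 0.0000 0.0000 0.0000 0.0000 0.7350 5.9500 4.0000 1.3150] k=[0 0 0 0 0 0 2 10 0 3]
t=5: x=[0.0000 0.0000 0.0000 0.0000 0.0000 0.2100 2.6300 8.1100 1.3650 2.6850] k=[0 0 0 0 0 4 0 11 4 6]
t=6: x=[0.0000 0.0000 0.0000 0.0000 0.4200 3.1600 1.5750 9.1100 4.9450 5.7900] k=[0 0 0 0 1 0 0 10 7 3]
t=7: x=[0.0000 0.0000 0.0000 0.1050 0.7900 0.1050 1.0500 8.6350 6.8950 3.4200] k=[0 0 0 1 0 4 0 7 11 1]
t=8: x=[0.0000 0.0000 0.1050 0.7900 0.5250 3.1600 1.1550 6.6850 9.5300 2.0500] k=[0 0 0 0 0 4 0 5 13 0]
t=9: x=[0.0000 0.0000 0.0000 0.0000 0.4200 3.1600 0.9450 5.3150 10.7950 1.3650] k=[0 0 0 0 3 7 1 2 7 1]
t=10: x=[0.0000 0.0000 0.0000 0.3150 3.1050 5.9500 1.7350 2.4200 5.8450 1.6300] k=[0 0 0 2 5 6 2 4 10 0]
t=11: x=[0.0000 0.0000 0.2100 2.1050 4.7900 5.4750 2.6300 4.4200 8.3200 1.0500] k=[0 0 0 2 7 6 4 3 11 3]
t=12: x=[0.0000 0.0000 0.2100 2.3150 6.3700 5.8950 4.1050 3.9450 9.3200 3.8400] k=[0 0 0 0 3 7 5 5 11 0]
t=13: x=[0.0000 0.0000 0.0000 0.3150 3.1050 6.3700 5.2100 5.6300 9.2150 1.1550] k=[0 0 0 0 5 10 9 8 11 0]
t=14: x=[0.0000 0.0000 0.0000 0.5250 5.0000 9.3700 9.0000 8.4200 9.5300 1.1550] k=[0 0 0 0 5 5 6 10 13 2]
t=15: x=[0.0000 0.0000 0.0000 0.5250 4.4750 5.1050 6.3150 9.8950 11.5300 3.1550] k=[0 0 0 0 1 4 7 12 15 5]

[0.0000, 0.0000, 0.0000, 0.0000, 0.0164, 0.0656, 0.1148, 0.1967, 0.2459, 0.0820]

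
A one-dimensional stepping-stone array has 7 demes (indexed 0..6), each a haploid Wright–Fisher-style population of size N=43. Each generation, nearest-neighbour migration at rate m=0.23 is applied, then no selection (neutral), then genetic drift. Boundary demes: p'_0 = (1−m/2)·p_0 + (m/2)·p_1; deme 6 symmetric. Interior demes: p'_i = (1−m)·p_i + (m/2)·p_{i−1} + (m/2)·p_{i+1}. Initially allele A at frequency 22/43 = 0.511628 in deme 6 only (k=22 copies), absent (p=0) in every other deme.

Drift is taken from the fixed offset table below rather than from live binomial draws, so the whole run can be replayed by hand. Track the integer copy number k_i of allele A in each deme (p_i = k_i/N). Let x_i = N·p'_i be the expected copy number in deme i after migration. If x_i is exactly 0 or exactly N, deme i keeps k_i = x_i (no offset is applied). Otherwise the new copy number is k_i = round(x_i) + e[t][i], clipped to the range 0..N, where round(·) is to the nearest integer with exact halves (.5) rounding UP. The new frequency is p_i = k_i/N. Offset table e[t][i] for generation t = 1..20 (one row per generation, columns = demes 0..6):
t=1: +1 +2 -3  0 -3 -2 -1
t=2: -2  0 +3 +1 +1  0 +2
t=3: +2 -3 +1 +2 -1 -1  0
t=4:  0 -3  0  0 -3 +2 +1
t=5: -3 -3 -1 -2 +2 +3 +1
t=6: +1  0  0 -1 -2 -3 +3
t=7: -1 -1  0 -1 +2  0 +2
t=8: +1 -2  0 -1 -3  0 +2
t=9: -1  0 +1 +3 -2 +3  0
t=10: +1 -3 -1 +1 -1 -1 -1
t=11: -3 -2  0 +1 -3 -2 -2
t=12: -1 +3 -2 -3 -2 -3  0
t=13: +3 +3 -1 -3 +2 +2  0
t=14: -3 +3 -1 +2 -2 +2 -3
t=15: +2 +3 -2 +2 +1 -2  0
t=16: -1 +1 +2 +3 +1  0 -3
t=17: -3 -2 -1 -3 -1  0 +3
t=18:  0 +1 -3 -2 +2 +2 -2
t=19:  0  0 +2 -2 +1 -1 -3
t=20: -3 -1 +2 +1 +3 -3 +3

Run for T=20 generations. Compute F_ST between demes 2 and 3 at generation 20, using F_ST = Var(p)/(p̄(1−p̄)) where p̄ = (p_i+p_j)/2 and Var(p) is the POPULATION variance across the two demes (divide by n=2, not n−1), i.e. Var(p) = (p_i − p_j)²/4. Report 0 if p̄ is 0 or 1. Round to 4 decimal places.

0.0083

t=0: k=[0 0 0 0 0 0 22]
t=1: x=[0.0000 0.0000 0.0000 0.0000 0.0000 2.5300 19.4700] k=[0 0 0 0 0 1 18]
t=2: x=[0.0000 0.0000 0.0000 0.0000 0.1150 2.8400 16.0450] k=[0 0 0 0 1 3 18]
t=3: x=[0.0000 0.0000 0.0000 0.1150 1.1150 4.4950 16.2750] k=[0 0 0 2 0 3 16]
t=4: x=[0.0000 0.0000 0.2300 1.5400 0.5750 4.1500 14.5050] k=[0 0 0 2 0 6 16]
t=5: x=[0.0000 0.0000 0.2300 1.5400 0.9200 6.4600 14.8500] k=[0 0 0 0 3 9 16]
t=6: x=[0.0000 0.0000 0.0000 0.3450 3.3450 9.1150 15.1950] k=[0 0 0 0 1 6 18]
t=7: x=[0.0000 0.0000 0.0000 0.1150 1.4600 6.8050 16.6200] k=[0 0 0 0 3 7 19]
t=8: x=[0.0000 0.0000 0.0000 0.3450 3.1150 7.9200 17.6200] k=[0 0 0 0 0 8 20]
t=9: x=[0.0000 0.0000 0.0000 0.0000 0.9200 8.4600 18.6200] k=[0 0 0 0 0 11 19]
t=10: x=[0.0000 0.0000 0.0000 0.0000 1.2650 10.6550 18.0800] k=[0 0 0 0 0 10 17]
t=11: x=[0.0000 0.0000 0.0000 0.0000 1.1500 9.6550 16.1950] k=[0 0 0 0 0 8 14]
t=12: x=[0.0000 0.0000 0.0000 0.0000 0.9200 7.7700 13.3100] k=[0 0 0 0 0 5 13]
t=13: x=[0.0000 0.0000 0.0000 0.0000 0.5750 5.3450 12.0800] k=[0 0 0 0 3 7 12]
t=14: x=[0.0000 0.0000 0.0000 0.3450 3.1150 7.1150 11.4250] k=[0 0 0 2 1 9 8]
t=15: x=[0.0000 0.0000 0.2300 1.6550 2.0350 7.9650 8.1150] k=[0 0 0 4 3 6 8]
t=16: x=[0.0000 0.0000 0.4600 3.4250 3.4600 5.8850 7.7700] k=[0 0 2 6 4 6 5]
t=17: x=[0.0000 0.2300 2.2300 5.3100 4.4600 5.6550 5.1150] k=[0 0 1 2 3 6 8]
t=18: x=[0.0000 0.1150 1.0000 2.0000 3.2300 5.8850 7.7700] k=[0 1 0 0 5 8 6]
t=19: x=[0.1150 0.7700 0.1150 0.5750 4.7700 7.4250 6.2300] k=[0 1 2 0 6 6 3]
t=20: x=[0.1150 1.0000 1.6550 0.9200 5.3100 5.6550 3.3450] k=[0 0 4 2 8 3 6]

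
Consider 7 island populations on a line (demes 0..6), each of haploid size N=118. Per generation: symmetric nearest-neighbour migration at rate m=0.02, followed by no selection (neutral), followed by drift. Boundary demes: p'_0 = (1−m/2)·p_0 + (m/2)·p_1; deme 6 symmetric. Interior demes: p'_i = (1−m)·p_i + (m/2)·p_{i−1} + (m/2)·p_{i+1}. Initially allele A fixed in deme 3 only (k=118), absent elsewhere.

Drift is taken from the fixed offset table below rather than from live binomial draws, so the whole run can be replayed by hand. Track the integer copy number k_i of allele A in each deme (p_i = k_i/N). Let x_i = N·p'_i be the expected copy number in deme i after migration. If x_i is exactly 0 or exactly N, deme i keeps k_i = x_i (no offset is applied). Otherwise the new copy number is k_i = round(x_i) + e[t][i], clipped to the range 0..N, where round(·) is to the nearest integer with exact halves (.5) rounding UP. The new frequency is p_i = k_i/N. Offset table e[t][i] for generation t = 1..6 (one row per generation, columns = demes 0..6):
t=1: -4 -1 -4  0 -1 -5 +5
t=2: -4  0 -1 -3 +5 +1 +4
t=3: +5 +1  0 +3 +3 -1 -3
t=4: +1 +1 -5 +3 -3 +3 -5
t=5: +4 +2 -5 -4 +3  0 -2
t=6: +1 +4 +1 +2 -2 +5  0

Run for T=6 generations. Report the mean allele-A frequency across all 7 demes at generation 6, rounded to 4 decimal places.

0.1695

t=0: k=[0 0 0 118 0 0 0]
t=1: x=[0.0000 0.0000 1.1800 115.6400 1.1800 0.0000 0.0000] k=[0 0 0 116 0 0 0]
t=2: x=[0.0000 0.0000 1.1600 113.6800 1.1600 0.0000 0.0000] k=[0 0 0 111 6 0 0]
t=3: x=[0.0000 0.0000 1.1100 108.8400 6.9900 0.0600 0.0000] k=[0 0 1 112 10 0 0]
t=4: x=[0.0000 0.0100 2.1000 109.8700 10.9200 0.1000 0.0000] k=[0 1 0 113 8 3 0]
t=5: x=[0.0100 0.9800 1.1400 110.8200 9.0000 3.0200 0.0300] k=[4 3 0 107 12 3 0]
t=6: x=[3.9900 2.9800 1.1000 104.9800 12.8600 3.0600 0.0300] k=[5 7 2 107 11 8 0]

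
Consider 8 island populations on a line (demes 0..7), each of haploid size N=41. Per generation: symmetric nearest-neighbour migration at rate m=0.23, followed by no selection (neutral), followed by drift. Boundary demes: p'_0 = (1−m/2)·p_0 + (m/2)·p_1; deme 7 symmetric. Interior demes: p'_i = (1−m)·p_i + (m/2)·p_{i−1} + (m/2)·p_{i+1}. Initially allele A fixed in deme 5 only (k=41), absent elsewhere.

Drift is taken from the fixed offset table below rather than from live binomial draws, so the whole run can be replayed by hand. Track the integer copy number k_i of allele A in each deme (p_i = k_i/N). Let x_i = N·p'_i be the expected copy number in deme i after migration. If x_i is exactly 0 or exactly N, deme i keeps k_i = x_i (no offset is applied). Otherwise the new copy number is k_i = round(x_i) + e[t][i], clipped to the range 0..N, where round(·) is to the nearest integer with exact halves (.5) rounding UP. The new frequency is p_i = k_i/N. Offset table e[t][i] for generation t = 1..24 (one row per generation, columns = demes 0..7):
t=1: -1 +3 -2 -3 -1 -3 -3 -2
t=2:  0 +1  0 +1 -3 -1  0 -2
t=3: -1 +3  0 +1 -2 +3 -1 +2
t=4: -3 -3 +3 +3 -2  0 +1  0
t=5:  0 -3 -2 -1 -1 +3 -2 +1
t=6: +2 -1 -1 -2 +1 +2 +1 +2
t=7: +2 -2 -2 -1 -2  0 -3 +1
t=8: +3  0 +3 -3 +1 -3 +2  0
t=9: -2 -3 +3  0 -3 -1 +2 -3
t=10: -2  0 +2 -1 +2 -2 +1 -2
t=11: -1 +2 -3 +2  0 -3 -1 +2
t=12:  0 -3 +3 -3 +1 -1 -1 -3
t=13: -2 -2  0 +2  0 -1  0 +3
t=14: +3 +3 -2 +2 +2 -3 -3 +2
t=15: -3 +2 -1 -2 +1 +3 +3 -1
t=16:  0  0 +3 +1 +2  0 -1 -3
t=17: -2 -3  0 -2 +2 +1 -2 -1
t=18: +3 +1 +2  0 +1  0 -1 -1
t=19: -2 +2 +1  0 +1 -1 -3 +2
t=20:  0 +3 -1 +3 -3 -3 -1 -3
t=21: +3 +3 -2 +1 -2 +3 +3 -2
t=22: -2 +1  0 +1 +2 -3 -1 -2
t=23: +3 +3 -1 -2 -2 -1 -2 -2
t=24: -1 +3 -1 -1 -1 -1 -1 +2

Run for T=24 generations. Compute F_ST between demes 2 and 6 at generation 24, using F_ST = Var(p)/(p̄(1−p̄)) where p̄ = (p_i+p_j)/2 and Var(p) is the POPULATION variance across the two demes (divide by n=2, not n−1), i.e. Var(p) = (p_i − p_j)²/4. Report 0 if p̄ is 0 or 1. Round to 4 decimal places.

0.0789

t=0: k=[0 0 0 0 0 41 0 0]
t=1: x=[0.0000 0.0000 0.0000 0.0000 4.7150 31.5700 4.7150 0.0000] k=[0 0 0 0 4 29 2 0]
t=2: x=[0.0000 0.0000 0.0000 0.4600 6.4150 23.0200 4.8750 0.2300] k=[0 0 0 1 3 22 5 0]
t=3: x=[0.0000 0.0000 0.1150 1.1150 4.9550 17.8600 6.3800 0.5750] k=[0 0 0 2 3 21 5 3]
t=4: x=[0.0000 0.0000 0.2300 1.8850 4.9550 17.0900 6.6100 3.2300] k=[0 0 3 5 3 17 8 3]
t=5: x=[0.0000 0.3450 2.8850 4.5400 4.8400 14.3550 8.4600 3.5750] k=[0 0 1 4 4 17 6 5]
t=6: x=[0.0000 0.1150 1.2300 3.6550 5.4950 14.2400 7.1500 5.1150] k=[0 0 0 2 6 16 8 7]
t=7: x=[0.0000 0.0000 0.2300 2.2300 6.6900 13.9300 8.8050 7.1150] k=[0 0 0 1 5 14 6 8]
t=8: x=[0.0000 0.0000 0.1150 1.3450 5.5750 12.0450 7.1500 7.7700] k=[0 0 3 0 7 9 9 8]
t=9: x=[0.0000 0.3450 2.3100 1.1500 6.4250 8.7700 8.8850 8.1150] k=[0 0 5 1 3 8 11 5]
t=10: x=[0.0000 0.5750 3.9650 1.6900 3.3450 7.7700 9.9650 5.6900] k=[0 1 6 1 5 6 11 4]
t=11: x=[0.1150 1.4600 4.8500 2.0350 4.6550 6.4600 9.6200 4.8050] k=[0 3 2 4 5 3 9 7]
t=12: x=[0.3450 2.5400 2.3450 3.8850 4.6550 3.9200 8.0800 7.2300] k=[0 0 5 1 6 3 7 4]
t=13: x=[0.0000 0.5750 3.9650 2.0350 5.0800 3.8050 6.1950 4.3450] k=[0 0 4 4 5 3 6 7]
t=14: x=[0.0000 0.4600 3.5400 4.1150 4.6550 3.5750 5.7700 6.8850] k=[0 3 2 6 7 1 3 9]
t=15: x=[0.3450 2.5400 2.5750 5.6550 6.1950 1.9200 3.4600 8.3100] k=[0 5 2 4 7 5 6 7]
t=16: x=[0.5750 4.0800 2.5750 4.1150 6.4250 5.3450 6.0000 6.8850] k=[1 4 6 5 8 5 5 4]
t=17: x=[1.3450 3.8850 5.6550 5.4600 7.3100 5.3450 4.8850 4.1150] k=[0 1 6 3 9 6 3 3]
t=18: x=[0.1150 1.4600 5.0800 4.0350 7.9650 6.0000 3.3450 3.0000] k=[3 2 7 4 9 6 2 2]
t=19: x=[2.8850 2.6900 6.0800 4.9200 8.0800 5.8850 2.4600 2.0000] k=[1 5 7 5 9 5 0 4]
t=20: x=[1.4600 4.7700 6.5400 5.6900 8.0800 4.8850 1.0350 3.5400] k=[1 8 6 9 5 2 0 1]
t=21: x=[1.8050 6.9650 6.5750 8.1950 5.1150 2.1150 0.3450 0.8850] k=[5 10 5 9 3 5 3 0]
t=22: x=[5.5750 8.8500 6.0350 7.8500 3.9200 4.5400 2.8850 0.3450] k=[4 10 6 9 6 2 2 0]
t=23: x=[4.6900 8.8500 6.8050 8.3100 5.8850 2.4600 1.7700 0.2300] k=[8 12 6 6 4 1 0 0]
t=24: x=[8.4600 10.8500 6.6900 5.7700 3.8850 1.2300 0.1150 0.0000] k=[7 14 6 5 3 0 0 0]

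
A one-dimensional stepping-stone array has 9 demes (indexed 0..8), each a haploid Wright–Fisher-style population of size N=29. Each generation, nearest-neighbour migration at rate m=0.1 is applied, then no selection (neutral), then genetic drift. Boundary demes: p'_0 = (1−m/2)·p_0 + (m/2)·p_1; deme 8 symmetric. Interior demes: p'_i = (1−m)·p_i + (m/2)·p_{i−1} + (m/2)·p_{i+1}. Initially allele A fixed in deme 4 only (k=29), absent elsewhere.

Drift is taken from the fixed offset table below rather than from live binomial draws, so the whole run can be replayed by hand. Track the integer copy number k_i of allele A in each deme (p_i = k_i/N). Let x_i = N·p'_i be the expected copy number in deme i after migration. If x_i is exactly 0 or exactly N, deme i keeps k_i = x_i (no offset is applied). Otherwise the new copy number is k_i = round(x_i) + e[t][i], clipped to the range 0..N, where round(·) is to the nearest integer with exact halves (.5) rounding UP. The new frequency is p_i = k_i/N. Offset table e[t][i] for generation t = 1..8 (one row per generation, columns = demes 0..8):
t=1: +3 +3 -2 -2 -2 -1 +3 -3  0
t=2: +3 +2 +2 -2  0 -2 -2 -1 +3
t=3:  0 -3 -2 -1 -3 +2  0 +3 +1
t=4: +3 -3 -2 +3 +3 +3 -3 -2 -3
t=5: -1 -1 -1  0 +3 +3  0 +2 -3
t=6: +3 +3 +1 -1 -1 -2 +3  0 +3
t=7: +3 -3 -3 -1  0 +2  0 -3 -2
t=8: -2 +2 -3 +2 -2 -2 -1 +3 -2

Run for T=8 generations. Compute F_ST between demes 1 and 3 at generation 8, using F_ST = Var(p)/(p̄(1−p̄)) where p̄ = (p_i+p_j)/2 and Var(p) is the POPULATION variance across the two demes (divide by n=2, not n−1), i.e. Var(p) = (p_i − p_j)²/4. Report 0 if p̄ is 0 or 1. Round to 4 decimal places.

0.1154

t=0: k=[0 0 0 0 29 0 0 0 0]
t=1: x=[0.0000 0.0000 0.0000 1.4500 26.1000 1.4500 0.0000 0.0000 0.0000] k=[0 0 0 0 24 0 0 0 0]
t=2: x=[0.0000 0.0000 0.0000 1.2000 21.6000 1.2000 0.0000 0.0000 0.0000] k=[0 0 0 0 22 0 0 0 0]
t=3: x=[0.0000 0.0000 0.0000 1.1000 19.8000 1.1000 0.0000 0.0000 0.0000] k=[0 0 0 0 17 3 0 0 0]
t=4: x=[0.0000 0.0000 0.0000 0.8500 15.4500 3.5500 0.1500 0.0000 0.0000] k=[0 0 0 4 18 7 0 0 0]
t=5: x=[0.0000 0.0000 0.2000 4.5000 16.7500 7.2000 0.3500 0.0000 0.0000] k=[0 0 0 5 20 10 0 0 0]
t=6: x=[0.0000 0.0000 0.2500 5.5000 18.7500 10.0000 0.5000 0.0000 0.0000] k=[0 0 1 5 18 8 4 0 0]
t=7: x=[0.0000 0.0500 1.1500 5.4500 16.8500 8.3000 4.0000 0.2000 0.0000] k=[0 0 0 4 17 10 4 0 0]
t=8: x=[0.0000 0.0000 0.2000 4.4500 16.0000 10.0500 4.1000 0.2000 0.0000] k=[0 0 0 6 14 8 3 3 0]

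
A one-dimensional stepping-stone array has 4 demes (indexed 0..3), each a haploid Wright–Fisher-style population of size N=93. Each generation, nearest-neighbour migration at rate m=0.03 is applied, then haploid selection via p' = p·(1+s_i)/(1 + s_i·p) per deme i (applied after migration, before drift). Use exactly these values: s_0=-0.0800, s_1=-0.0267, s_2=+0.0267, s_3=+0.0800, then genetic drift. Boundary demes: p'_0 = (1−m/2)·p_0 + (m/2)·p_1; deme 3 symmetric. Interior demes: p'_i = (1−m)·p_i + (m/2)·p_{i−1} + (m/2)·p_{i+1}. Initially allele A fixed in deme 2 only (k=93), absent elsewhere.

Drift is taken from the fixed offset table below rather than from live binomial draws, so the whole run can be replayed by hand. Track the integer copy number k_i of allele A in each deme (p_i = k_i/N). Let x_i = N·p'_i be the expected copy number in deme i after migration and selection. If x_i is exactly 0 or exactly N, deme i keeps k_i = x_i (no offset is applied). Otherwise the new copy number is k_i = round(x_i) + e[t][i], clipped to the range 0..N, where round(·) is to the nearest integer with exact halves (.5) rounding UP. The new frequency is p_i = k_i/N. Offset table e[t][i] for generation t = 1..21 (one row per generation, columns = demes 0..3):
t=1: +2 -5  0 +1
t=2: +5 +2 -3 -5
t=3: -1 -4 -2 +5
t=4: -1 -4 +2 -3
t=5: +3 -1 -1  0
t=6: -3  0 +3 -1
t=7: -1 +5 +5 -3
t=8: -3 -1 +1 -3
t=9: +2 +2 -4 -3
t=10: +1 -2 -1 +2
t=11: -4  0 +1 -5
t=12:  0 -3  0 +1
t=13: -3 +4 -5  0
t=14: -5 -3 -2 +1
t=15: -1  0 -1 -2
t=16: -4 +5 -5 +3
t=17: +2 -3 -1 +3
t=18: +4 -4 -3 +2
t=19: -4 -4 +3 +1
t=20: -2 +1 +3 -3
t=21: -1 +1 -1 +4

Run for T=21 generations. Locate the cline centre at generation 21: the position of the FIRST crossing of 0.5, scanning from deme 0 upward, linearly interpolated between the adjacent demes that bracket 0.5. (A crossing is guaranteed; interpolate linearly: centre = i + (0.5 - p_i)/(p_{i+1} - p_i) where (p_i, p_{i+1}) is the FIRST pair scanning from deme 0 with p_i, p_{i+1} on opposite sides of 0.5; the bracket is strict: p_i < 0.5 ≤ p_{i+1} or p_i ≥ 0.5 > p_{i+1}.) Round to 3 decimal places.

t=0: k=[0 0 93 0]
t=1: x=[0.0000 1.3583 90.2804 1.5048] k=[0 0 90 3]
t=2: x=[0.0000 1.3145 87.4833 4.6322] k=[0 3 84 0]
t=3: x=[0.0414 4.0635 81.7874 1.3593] k=[0 0 80 6]
t=4: x=[0.0000 1.1684 78.0240 7.6321] k=[0 0 80 5]
t=5: x=[0.0000 1.1684 78.0093 6.5803] k=[0 0 77 7]
t=6: x=[0.0000 1.1245 75.1777 8.6342] k=[0 1 78 8]
t=7: x=[0.0138 2.0841 76.1614 9.6985] k=[0 7 81 7]
t=8: x=[0.0966 7.8092 79.0945 8.6981] k=[0 7 80 6]
t=9: x=[0.0966 7.7945 78.1272 7.6321] k=[2 10 74 5]
t=10: x=[1.9540 10.5835 72.4302 6.4841] k=[3 9 71 8]
t=11: x=[2.8504 9.6044 69.5896 9.5868] k=[0 10 71 5]
t=12: x=[0.1380 10.5101 69.5600 6.4360] k=[0 8 70 7]
t=13: x=[0.1104 8.5965 68.6022 8.5224] k=[0 13 64 9]
t=14: x=[0.1794 13.2593 62.9485 10.5221] k=[0 10 61 12]
t=15: x=[0.1380 10.3632 60.0626 13.6048] k=[0 10 59 12]
t=16: x=[0.1380 10.3338 58.1361 13.5731] k=[0 15 53 17]
t=17: x=[0.2070 15.0014 52.4934 18.6616] k=[2 12 51 22]
t=18: x=[1.9817 12.1463 50.5886 23.7710] k=[6 8 48 26]
t=19: x=[5.5765 8.3618 47.6824 27.8066] k=[2 4 51 29]
t=20: x=[1.8709 4.5563 50.5736 30.8969] k=[0 6 54 28]
t=21: x=[0.0828 6.4653 53.4899 29.9303] k=[0 7 52 34]

1.878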